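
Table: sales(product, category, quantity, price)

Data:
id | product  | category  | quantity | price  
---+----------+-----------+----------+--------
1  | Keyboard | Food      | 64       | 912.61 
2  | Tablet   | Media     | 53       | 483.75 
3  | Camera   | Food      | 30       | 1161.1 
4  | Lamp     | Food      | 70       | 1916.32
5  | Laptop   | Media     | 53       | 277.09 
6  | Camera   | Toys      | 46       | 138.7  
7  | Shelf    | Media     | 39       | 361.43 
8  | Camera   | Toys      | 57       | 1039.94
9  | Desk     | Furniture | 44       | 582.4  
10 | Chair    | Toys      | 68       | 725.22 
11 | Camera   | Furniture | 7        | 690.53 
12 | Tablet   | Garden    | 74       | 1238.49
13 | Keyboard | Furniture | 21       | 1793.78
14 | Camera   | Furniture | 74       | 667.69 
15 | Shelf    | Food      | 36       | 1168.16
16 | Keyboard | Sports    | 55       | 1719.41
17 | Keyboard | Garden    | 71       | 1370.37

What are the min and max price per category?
SELECT category, MIN(price), MAX(price)
FROM sales
GROUP BY category

Result:
  Food: min=912.61, max=1916.32
  Furniture: min=582.40, max=1793.78
  Garden: min=1238.49, max=1370.37
  Media: min=277.09, max=483.75
  Sports: min=1719.41, max=1719.41
  Toys: min=138.70, max=1039.94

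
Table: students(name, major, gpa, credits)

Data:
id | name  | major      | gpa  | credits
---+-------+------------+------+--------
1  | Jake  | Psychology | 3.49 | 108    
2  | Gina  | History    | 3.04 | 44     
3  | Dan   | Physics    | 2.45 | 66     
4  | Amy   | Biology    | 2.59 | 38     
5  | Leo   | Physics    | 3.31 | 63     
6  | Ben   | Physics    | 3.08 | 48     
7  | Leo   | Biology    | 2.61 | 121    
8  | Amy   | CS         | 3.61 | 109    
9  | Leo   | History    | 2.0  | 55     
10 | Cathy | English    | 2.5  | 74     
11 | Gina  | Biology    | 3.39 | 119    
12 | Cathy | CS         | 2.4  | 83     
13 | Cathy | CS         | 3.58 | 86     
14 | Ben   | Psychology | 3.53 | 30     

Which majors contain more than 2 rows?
SELECT major, COUNT(*) as cnt
FROM students
GROUP BY major
HAVING COUNT(*) > 2

Result:
  Biology: 3
  CS: 3
  Physics: 3

Note: HAVING filters groups after aggregation, WHERE filters rows before.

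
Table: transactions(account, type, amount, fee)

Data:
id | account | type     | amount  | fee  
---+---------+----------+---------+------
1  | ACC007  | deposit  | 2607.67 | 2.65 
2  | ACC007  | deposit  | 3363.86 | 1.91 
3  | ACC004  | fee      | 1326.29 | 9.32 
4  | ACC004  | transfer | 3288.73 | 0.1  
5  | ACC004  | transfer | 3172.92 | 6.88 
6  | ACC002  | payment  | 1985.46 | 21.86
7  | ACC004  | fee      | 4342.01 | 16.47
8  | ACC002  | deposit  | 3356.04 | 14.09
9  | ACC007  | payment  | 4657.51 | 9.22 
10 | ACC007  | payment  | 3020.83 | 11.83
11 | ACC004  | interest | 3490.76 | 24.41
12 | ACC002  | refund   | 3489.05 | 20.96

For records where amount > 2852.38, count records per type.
SELECT type, COUNT(*)
FROM transactions
WHERE amount > 2852.38
GROUP BY type

Note: WHERE filters rows before grouping.

Result:
  deposit: 2
  fee: 1
  interest: 1
  payment: 2
  refund: 1
  transfer: 2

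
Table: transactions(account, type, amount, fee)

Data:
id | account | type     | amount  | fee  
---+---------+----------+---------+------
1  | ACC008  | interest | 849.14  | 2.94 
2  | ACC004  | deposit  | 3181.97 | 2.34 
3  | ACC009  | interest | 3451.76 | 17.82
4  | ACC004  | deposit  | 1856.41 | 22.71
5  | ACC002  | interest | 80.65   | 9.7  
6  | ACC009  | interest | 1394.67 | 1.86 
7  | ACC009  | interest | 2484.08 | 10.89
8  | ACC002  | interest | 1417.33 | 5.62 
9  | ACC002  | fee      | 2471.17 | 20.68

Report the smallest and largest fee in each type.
SELECT type, MIN(fee), MAX(fee)
FROM transactions
GROUP BY type

Result:
  deposit: min=2.34, max=22.71
  fee: min=20.68, max=20.68
  interest: min=1.86, max=17.82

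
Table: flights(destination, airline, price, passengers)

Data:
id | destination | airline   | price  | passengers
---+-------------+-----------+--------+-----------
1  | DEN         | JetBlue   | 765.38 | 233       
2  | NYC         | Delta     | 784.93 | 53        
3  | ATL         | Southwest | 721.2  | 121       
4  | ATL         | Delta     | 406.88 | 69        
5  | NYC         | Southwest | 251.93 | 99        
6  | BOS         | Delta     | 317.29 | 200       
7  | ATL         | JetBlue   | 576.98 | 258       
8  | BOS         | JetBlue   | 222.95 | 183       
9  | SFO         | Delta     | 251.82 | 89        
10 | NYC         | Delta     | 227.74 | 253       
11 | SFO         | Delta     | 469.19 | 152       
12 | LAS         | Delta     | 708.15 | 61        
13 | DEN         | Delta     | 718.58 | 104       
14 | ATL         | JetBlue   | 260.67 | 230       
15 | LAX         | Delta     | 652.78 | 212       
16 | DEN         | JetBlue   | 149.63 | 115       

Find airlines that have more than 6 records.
SELECT airline, COUNT(*) as cnt
FROM flights
GROUP BY airline
HAVING COUNT(*) > 6

Result:
  Delta: 9

Note: HAVING filters groups after aggregation, WHERE filters rows before.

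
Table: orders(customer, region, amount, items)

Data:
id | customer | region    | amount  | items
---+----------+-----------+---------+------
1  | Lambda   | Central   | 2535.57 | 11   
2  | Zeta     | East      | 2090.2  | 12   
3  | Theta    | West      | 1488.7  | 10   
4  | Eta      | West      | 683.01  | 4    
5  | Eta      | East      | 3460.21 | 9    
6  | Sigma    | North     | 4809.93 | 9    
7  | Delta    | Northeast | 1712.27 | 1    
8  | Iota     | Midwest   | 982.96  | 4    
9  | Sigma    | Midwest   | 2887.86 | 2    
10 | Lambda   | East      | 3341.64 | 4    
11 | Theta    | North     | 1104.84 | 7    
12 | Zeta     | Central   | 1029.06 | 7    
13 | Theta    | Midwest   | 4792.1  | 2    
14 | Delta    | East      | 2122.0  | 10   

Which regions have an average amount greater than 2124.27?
SELECT region, AVG(amount)
FROM orders
GROUP BY region
HAVING AVG(amount) > 2124.27

Result:
  East: avg=2753.51
  Midwest: avg=2887.64
  North: avg=2957.39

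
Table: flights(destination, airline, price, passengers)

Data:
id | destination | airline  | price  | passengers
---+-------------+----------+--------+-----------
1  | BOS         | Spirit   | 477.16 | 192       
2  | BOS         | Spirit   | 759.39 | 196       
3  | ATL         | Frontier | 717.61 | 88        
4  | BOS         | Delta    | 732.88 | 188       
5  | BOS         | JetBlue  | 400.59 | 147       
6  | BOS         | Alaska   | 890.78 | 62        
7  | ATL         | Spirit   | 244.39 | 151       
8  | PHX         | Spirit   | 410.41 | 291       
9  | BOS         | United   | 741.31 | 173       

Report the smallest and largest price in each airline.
SELECT airline, MIN(price), MAX(price)
FROM flights
GROUP BY airline

Result:
  Alaska: min=890.78, max=890.78
  Delta: min=732.88, max=732.88
  Frontier: min=717.61, max=717.61
  JetBlue: min=400.59, max=400.59
  Spirit: min=244.39, max=759.39
  United: min=741.31, max=741.31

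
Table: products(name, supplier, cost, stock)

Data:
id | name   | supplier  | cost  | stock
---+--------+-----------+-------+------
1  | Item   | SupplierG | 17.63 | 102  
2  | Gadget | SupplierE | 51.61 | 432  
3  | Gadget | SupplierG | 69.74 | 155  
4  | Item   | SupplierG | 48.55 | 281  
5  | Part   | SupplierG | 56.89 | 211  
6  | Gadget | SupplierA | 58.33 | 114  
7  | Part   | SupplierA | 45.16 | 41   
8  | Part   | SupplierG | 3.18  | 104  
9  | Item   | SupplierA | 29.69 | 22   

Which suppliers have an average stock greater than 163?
SELECT supplier, AVG(stock)
FROM products
GROUP BY supplier
HAVING AVG(stock) > 163

Result:
  SupplierE: avg=432.00
  SupplierG: avg=170.60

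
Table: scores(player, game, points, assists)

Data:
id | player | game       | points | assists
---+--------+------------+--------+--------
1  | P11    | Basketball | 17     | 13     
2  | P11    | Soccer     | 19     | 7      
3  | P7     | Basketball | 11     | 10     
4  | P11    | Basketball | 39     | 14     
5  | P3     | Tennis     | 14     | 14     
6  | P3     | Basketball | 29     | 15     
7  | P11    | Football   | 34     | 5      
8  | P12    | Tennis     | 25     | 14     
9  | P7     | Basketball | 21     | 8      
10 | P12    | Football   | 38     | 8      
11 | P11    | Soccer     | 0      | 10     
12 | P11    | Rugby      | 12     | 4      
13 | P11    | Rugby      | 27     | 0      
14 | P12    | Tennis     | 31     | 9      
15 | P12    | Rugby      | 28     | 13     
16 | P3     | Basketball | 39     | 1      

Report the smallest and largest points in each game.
SELECT game, MIN(points), MAX(points)
FROM scores
GROUP BY game

Result:
  Basketball: min=11, max=39
  Football: min=34, max=38
  Rugby: min=12, max=28
  Soccer: min=0, max=19
  Tennis: min=14, max=31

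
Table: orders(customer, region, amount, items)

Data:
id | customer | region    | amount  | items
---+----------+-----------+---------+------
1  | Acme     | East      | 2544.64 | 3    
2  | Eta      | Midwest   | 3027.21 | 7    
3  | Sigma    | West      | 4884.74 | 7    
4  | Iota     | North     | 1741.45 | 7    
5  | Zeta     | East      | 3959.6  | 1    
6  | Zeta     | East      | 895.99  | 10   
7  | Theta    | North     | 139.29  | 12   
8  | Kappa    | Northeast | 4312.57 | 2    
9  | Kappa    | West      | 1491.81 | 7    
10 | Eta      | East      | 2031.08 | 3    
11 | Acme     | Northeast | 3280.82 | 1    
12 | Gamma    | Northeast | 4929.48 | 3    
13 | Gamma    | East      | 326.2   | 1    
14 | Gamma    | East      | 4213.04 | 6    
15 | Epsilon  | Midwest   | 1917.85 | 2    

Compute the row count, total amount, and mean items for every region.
SELECT region,
       COUNT(*) as cnt,
       SUM(amount) as total_amount,
       AVG(items) as avg_items
FROM orders
GROUP BY region

Result:
  East: 6 records, 13970.55 total amount, 4.00 avg items
  Midwest: 2 records, 4945.06 total amount, 4.50 avg items
  North: 2 records, 1880.74 total amount, 9.50 avg items
  Northeast: 3 records, 12522.87 total amount, 2.00 avg items
  West: 2 records, 6376.55 total amount, 7.00 avg items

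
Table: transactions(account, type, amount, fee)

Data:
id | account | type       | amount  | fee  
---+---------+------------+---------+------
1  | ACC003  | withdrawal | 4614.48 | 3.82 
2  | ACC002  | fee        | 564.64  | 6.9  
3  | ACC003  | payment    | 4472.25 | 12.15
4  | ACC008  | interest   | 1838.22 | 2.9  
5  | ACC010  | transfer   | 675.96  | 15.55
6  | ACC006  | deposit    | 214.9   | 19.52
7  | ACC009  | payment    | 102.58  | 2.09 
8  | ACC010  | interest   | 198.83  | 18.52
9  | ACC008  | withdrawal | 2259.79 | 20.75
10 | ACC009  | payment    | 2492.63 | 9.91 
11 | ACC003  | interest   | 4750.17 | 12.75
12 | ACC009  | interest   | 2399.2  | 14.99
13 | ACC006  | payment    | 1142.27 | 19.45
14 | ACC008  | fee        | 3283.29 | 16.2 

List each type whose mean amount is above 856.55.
SELECT type, AVG(amount)
FROM transactions
GROUP BY type
HAVING AVG(amount) > 856.55

Result:
  fee: avg=1923.97
  interest: avg=2296.61
  payment: avg=2052.43
  withdrawal: avg=3437.14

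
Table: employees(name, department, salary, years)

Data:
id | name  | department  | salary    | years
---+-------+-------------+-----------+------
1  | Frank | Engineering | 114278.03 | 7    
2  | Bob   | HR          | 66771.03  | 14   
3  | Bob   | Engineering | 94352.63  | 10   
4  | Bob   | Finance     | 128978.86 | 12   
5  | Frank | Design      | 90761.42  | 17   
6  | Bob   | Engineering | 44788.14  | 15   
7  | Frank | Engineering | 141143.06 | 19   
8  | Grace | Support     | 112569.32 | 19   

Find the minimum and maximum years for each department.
SELECT department, MIN(years), MAX(years)
FROM employees
GROUP BY department

Result:
  Design: min=17, max=17
  Engineering: min=7, max=19
  Finance: min=12, max=12
  HR: min=14, max=14
  Support: min=19, max=19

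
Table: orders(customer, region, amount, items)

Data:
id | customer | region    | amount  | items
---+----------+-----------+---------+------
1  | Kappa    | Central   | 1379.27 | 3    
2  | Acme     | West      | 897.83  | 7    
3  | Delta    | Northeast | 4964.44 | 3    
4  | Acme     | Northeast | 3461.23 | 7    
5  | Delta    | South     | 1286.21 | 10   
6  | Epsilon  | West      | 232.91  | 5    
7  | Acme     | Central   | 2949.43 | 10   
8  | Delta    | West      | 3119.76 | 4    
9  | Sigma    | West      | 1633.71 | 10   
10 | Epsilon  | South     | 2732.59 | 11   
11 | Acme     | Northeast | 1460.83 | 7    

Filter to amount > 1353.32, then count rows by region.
SELECT region, COUNT(*)
FROM orders
WHERE amount > 1353.32
GROUP BY region

Note: WHERE filters rows before grouping.

Result:
  Central: 2
  Northeast: 3
  South: 1
  West: 2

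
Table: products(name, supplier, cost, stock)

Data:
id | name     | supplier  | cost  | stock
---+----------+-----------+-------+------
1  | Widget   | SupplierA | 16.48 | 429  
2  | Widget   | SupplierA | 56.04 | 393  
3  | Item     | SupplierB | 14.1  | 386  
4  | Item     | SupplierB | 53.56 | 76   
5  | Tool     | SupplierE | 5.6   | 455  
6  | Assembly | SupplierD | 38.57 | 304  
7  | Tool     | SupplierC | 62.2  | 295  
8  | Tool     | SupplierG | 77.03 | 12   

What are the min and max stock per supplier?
SELECT supplier, MIN(stock), MAX(stock)
FROM products
GROUP BY supplier

Result:
  SupplierA: min=393, max=429
  SupplierB: min=76, max=386
  SupplierC: min=295, max=295
  SupplierD: min=304, max=304
  SupplierE: min=455, max=455
  SupplierG: min=12, max=12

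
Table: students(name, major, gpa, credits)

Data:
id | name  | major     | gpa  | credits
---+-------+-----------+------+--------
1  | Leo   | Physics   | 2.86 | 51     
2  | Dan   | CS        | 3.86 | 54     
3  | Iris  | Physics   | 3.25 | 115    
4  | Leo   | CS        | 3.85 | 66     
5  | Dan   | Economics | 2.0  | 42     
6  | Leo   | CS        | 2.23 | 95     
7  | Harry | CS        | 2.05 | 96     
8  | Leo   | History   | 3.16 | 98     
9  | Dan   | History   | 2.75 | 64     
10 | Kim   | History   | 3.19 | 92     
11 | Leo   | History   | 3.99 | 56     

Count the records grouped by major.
SELECT major, COUNT(*) as count
FROM students
GROUP BY major

Result:
  CS: 4
  Economics: 1
  History: 4
  Physics: 2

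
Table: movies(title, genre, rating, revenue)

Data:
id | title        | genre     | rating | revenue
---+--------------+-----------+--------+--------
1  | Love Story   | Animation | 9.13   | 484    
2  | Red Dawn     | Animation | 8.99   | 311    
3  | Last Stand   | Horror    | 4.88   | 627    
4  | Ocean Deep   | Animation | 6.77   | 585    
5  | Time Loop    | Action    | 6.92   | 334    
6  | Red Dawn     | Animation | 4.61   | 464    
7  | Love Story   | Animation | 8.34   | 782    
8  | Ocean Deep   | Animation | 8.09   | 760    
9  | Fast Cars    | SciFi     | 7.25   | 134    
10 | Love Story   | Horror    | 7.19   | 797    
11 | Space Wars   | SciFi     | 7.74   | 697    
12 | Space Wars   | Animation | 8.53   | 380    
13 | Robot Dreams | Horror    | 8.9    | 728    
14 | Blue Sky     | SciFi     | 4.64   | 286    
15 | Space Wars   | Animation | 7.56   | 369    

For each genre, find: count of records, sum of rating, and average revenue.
SELECT genre,
       COUNT(*) as cnt,
       SUM(rating) as total_rating,
       AVG(revenue) as avg_revenue
FROM movies
GROUP BY genre

Result:
  Action: 1 records, 6.92 total rating, 334.00 avg revenue
  Animation: 8 records, 62.02 total rating, 516.88 avg revenue
  Horror: 3 records, 20.97 total rating, 717.33 avg revenue
  SciFi: 3 records, 19.63 total rating, 372.33 avg revenue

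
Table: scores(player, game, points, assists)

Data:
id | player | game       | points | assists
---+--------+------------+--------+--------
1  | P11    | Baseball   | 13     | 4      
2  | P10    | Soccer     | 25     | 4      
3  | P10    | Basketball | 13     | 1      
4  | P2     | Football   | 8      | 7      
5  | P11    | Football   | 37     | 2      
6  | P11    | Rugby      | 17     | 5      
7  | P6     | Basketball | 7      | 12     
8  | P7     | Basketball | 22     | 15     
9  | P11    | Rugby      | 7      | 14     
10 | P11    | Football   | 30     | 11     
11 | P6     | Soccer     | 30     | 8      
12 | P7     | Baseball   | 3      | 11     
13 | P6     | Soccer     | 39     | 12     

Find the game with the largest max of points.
SELECT game, MAX(points) as val
FROM scores
GROUP BY game
ORDER BY val DESC
LIMIT 1

Result: Soccer with max(points) = 39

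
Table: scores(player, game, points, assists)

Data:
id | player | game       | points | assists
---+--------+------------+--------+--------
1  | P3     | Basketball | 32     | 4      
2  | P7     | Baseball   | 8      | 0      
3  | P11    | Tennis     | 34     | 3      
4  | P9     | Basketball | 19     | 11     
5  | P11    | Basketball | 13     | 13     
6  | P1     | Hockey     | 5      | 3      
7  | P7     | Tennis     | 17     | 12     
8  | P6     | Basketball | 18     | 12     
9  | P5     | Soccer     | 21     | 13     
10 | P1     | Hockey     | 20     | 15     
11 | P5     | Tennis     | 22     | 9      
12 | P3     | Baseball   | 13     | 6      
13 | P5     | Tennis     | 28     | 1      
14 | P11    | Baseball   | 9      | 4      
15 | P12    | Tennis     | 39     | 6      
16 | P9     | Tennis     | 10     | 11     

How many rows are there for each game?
SELECT game, COUNT(*) as count
FROM scores
GROUP BY game

Result:
  Baseball: 3
  Basketball: 4
  Hockey: 2
  Soccer: 1
  Tennis: 6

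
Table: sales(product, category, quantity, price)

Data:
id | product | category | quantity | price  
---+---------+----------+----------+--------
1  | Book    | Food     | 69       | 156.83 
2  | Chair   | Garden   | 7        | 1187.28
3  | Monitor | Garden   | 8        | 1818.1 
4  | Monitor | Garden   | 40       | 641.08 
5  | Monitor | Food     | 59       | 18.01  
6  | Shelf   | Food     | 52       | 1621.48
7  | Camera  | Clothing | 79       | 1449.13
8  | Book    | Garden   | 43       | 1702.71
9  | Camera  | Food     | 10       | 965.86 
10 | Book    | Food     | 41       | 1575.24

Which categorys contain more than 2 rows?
SELECT category, COUNT(*) as cnt
FROM sales
GROUP BY category
HAVING COUNT(*) > 2

Result:
  Food: 5
  Garden: 4

Note: HAVING filters groups after aggregation, WHERE filters rows before.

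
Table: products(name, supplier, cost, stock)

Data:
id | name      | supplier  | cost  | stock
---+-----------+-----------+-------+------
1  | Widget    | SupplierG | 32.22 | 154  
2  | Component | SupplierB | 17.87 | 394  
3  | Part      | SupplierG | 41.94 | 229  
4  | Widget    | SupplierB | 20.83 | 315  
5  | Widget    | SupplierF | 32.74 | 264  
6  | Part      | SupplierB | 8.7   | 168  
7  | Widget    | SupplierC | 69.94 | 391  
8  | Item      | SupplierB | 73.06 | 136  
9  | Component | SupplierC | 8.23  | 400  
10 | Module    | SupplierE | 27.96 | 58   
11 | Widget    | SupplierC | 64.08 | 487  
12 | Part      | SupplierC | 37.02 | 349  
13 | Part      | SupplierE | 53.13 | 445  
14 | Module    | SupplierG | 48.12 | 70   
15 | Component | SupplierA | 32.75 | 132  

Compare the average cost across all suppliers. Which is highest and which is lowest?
SELECT supplier, AVG(cost)
FROM products
GROUP BY supplier
ORDER BY AVG(cost)

All groups:
  SupplierB: 30.12
  SupplierF: 32.74
  SupplierA: 32.75
  SupplierE: 40.55
  SupplierG: 40.76
  SupplierC: 44.82

Highest: SupplierC (44.82)
Lowest: SupplierB (30.12)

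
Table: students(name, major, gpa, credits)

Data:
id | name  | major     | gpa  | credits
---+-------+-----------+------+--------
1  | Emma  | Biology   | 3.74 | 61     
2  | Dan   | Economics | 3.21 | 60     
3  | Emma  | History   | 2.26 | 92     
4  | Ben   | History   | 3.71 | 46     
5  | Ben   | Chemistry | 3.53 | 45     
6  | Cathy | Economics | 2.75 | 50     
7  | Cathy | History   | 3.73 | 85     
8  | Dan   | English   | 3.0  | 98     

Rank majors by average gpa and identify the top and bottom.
SELECT major, AVG(gpa)
FROM students
GROUP BY major
ORDER BY AVG(gpa)

All groups:
  Economics: 2.98
  English: 3.00
  History: 3.23
  Chemistry: 3.53
  Biology: 3.74

Highest: Biology (3.74)
Lowest: Economics (2.98)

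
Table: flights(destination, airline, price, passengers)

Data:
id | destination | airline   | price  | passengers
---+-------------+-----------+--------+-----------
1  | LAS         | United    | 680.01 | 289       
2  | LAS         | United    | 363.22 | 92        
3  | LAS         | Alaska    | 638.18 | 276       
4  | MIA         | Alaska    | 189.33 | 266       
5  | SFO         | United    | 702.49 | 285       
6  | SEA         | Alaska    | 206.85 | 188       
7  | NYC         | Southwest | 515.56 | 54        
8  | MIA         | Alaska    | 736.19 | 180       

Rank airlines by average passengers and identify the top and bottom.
SELECT airline, AVG(passengers)
FROM flights
GROUP BY airline
ORDER BY AVG(passengers)

All groups:
  Southwest: 54.00
  United: 222.00
  Alaska: 227.50

Highest: Alaska (227.50)
Lowest: Southwest (54.00)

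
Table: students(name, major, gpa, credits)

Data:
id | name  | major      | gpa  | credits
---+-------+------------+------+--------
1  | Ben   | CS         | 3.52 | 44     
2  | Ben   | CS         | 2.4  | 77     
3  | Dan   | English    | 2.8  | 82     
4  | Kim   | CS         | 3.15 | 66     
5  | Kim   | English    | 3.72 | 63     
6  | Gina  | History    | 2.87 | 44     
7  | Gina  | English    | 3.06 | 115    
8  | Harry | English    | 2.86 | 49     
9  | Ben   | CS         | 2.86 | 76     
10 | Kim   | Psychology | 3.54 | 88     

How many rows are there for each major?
SELECT major, COUNT(*) as count
FROM students
GROUP BY major

Result:
  CS: 4
  English: 4
  History: 1
  Psychology: 1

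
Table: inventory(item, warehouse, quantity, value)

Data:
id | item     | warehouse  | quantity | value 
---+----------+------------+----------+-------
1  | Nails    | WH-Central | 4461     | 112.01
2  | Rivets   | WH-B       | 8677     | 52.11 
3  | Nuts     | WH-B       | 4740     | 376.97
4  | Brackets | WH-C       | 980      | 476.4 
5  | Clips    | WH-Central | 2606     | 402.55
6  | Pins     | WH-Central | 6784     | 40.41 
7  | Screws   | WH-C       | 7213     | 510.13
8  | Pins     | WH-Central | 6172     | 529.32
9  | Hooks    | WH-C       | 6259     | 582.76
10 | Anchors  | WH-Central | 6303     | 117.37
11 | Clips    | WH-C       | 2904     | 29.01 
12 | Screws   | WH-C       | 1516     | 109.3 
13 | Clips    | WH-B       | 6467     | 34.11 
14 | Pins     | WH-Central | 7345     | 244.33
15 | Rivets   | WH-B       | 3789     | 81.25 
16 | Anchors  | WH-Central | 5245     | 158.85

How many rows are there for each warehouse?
SELECT warehouse, COUNT(*) as count
FROM inventory
GROUP BY warehouse

Result:
  WH-B: 4
  WH-C: 5
  WH-Central: 7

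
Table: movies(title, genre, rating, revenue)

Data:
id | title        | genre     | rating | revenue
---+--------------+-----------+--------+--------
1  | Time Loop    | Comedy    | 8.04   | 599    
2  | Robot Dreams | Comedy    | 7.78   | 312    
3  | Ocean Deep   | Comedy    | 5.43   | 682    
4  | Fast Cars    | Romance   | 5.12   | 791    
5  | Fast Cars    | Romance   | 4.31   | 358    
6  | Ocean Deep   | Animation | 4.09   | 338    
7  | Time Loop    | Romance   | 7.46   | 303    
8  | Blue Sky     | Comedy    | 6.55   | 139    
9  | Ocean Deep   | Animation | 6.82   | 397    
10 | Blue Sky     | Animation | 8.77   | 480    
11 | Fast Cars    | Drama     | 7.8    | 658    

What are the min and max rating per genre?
SELECT genre, MIN(rating), MAX(rating)
FROM movies
GROUP BY genre

Result:
  Animation: min=4.09, max=8.77
  Comedy: min=5.43, max=8.04
  Drama: min=7.80, max=7.80
  Romance: min=4.31, max=7.46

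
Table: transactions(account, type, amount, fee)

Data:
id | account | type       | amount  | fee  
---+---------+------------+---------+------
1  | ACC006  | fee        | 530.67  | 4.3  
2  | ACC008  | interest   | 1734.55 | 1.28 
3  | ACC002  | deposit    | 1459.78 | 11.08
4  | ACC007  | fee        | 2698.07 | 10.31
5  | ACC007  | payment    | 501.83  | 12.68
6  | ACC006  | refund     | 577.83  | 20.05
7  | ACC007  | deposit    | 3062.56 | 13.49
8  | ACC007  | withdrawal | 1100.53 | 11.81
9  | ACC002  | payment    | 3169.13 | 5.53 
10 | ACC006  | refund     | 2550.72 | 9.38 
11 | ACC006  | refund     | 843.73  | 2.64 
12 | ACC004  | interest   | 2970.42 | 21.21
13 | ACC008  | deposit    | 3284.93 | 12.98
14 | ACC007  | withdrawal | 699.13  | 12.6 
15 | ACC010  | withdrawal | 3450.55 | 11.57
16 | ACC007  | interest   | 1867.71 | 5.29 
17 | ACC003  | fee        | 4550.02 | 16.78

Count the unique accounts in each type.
SELECT type, COUNT(DISTINCT account)
FROM transactions
GROUP BY type

Result:
  deposit: 3 distinct
  fee: 3 distinct
  interest: 3 distinct
  payment: 2 distinct
  refund: 1 distinct
  withdrawal: 2 distinct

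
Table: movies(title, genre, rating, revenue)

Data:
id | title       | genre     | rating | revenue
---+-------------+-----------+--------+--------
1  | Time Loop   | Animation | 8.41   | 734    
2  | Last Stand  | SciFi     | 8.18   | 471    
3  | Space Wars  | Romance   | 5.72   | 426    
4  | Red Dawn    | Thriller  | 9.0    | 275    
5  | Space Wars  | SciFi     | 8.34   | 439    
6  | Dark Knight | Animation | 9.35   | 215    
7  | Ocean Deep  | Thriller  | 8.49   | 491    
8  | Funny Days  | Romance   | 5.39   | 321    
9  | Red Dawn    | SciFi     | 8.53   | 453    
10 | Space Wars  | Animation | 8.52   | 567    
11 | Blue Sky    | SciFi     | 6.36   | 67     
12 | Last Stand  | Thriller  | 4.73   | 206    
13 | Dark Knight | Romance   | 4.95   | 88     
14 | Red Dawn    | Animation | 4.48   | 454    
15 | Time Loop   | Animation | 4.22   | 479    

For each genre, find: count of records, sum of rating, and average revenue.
SELECT genre,
       COUNT(*) as cnt,
       SUM(rating) as total_rating,
       AVG(revenue) as avg_revenue
FROM movies
GROUP BY genre

Result:
  Animation: 5 records, 34.98 total rating, 489.80 avg revenue
  Romance: 3 records, 16.06 total rating, 278.33 avg revenue
  SciFi: 4 records, 31.41 total rating, 357.50 avg revenue
  Thriller: 3 records, 22.22 total rating, 324.00 avg revenue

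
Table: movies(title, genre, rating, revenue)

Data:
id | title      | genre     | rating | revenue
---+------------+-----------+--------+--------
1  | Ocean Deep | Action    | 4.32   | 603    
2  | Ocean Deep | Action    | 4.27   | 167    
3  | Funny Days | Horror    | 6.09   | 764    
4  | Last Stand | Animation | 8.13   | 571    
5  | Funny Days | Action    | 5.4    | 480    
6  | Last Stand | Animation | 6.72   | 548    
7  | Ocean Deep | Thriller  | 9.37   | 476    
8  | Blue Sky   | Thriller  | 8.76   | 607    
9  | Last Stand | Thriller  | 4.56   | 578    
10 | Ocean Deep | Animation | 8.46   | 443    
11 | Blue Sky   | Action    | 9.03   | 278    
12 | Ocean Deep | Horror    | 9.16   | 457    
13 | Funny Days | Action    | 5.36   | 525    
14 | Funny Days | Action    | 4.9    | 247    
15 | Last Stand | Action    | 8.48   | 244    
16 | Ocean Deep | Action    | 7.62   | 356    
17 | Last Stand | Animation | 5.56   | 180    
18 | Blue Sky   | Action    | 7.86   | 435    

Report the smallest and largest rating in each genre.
SELECT genre, MIN(rating), MAX(rating)
FROM movies
GROUP BY genre

Result:
  Action: min=4.27, max=9.03
  Animation: min=5.56, max=8.46
  Horror: min=6.09, max=9.16
  Thriller: min=4.56, max=9.37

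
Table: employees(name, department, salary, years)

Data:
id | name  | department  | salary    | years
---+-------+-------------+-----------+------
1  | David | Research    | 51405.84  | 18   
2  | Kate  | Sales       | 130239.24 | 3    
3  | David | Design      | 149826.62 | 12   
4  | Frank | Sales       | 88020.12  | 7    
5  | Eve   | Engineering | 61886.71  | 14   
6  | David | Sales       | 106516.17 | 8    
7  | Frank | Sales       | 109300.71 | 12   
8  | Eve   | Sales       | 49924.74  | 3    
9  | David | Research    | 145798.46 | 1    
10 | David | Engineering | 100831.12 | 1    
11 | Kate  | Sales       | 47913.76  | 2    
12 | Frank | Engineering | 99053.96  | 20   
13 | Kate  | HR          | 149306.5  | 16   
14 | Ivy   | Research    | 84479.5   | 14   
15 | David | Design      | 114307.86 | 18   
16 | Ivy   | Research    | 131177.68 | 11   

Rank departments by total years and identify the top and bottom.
SELECT department, SUM(years)
FROM employees
GROUP BY department
ORDER BY SUM(years)

All groups:
  HR: 16
  Design: 30
  Engineering: 35
  Sales: 35
  Research: 44

Highest: Research (44)
Lowest: HR (16)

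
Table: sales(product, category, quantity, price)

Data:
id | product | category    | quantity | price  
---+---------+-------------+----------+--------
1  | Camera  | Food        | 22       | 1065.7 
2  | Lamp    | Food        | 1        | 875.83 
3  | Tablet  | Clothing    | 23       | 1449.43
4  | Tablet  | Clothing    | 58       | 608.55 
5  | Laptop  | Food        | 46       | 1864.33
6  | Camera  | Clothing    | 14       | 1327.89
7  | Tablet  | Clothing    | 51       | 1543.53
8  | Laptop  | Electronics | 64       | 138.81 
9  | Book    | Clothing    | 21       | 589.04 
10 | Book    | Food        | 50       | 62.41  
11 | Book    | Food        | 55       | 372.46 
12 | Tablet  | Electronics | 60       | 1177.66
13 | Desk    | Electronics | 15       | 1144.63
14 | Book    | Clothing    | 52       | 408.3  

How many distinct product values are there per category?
SELECT category, COUNT(DISTINCT product)
FROM sales
GROUP BY category

Result:
  Clothing: 3 distinct
  Electronics: 3 distinct
  Food: 4 distinct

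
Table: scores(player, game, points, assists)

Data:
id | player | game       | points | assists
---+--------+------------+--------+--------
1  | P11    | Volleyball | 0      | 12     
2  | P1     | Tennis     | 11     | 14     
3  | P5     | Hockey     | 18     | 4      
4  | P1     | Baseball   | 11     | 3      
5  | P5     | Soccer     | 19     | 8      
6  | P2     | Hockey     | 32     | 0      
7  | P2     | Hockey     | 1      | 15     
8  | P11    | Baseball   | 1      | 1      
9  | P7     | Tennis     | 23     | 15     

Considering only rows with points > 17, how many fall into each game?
SELECT game, COUNT(*)
FROM scores
WHERE points > 17
GROUP BY game

Note: WHERE filters rows before grouping.

Result:
  Hockey: 2
  Soccer: 1
  Tennis: 1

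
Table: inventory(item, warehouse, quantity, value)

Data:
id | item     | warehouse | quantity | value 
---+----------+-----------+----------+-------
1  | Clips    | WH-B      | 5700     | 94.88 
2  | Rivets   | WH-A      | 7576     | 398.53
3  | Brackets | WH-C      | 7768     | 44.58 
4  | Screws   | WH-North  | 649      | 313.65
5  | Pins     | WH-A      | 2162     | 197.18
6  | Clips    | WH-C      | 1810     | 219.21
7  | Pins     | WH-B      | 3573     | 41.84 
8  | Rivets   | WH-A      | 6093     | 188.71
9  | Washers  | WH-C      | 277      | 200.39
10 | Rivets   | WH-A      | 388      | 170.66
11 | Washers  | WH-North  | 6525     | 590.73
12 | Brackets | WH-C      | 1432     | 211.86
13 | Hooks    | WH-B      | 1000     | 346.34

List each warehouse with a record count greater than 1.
SELECT warehouse, COUNT(*) as cnt
FROM inventory
GROUP BY warehouse
HAVING COUNT(*) > 1

Result:
  WH-A: 4
  WH-B: 3
  WH-C: 4
  WH-North: 2

Note: HAVING filters groups after aggregation, WHERE filters rows before.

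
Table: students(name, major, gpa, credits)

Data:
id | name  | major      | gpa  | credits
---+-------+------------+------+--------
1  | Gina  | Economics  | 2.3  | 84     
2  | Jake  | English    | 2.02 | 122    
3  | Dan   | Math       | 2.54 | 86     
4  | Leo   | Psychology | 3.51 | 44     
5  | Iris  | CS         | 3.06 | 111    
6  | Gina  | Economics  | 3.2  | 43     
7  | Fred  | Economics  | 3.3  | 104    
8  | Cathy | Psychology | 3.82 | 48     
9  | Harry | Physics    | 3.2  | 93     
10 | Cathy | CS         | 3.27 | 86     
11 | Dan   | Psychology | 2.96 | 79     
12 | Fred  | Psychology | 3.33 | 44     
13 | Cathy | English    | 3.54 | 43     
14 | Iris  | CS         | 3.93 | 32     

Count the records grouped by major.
SELECT major, COUNT(*) as count
FROM students
GROUP BY major

Result:
  CS: 3
  Economics: 3
  English: 2
  Math: 1
  Physics: 1
  Psychology: 4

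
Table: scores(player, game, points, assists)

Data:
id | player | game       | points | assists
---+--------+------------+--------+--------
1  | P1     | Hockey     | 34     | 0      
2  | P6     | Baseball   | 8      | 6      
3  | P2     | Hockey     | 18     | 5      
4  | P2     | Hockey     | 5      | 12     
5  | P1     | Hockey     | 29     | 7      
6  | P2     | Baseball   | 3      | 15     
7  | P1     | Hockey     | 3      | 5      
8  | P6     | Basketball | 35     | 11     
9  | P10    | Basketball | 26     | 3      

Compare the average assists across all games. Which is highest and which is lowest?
SELECT game, AVG(assists)
FROM scores
GROUP BY game
ORDER BY AVG(assists)

All groups:
  Hockey: 5.80
  Basketball: 7.00
  Baseball: 10.50

Highest: Baseball (10.50)
Lowest: Hockey (5.80)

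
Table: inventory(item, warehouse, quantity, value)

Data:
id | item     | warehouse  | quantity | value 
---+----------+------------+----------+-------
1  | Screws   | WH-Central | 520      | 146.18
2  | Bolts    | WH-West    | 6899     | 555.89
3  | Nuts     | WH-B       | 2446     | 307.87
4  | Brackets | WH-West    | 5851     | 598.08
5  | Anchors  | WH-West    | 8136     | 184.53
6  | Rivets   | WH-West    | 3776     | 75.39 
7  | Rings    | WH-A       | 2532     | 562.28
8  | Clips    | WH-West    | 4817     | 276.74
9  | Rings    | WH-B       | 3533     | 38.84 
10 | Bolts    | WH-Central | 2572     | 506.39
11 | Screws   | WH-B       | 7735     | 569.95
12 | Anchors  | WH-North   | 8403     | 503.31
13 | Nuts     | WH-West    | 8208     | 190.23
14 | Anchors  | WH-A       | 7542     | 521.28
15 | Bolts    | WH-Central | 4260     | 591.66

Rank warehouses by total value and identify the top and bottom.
SELECT warehouse, SUM(value)
FROM inventory
GROUP BY warehouse
ORDER BY SUM(value)

All groups:
  WH-North: 503.31
  WH-B: 916.66
  WH-A: 1083.56
  WH-Central: 1244.23
  WH-West: 1880.86

Highest: WH-West (1880.86)
Lowest: WH-North (503.31)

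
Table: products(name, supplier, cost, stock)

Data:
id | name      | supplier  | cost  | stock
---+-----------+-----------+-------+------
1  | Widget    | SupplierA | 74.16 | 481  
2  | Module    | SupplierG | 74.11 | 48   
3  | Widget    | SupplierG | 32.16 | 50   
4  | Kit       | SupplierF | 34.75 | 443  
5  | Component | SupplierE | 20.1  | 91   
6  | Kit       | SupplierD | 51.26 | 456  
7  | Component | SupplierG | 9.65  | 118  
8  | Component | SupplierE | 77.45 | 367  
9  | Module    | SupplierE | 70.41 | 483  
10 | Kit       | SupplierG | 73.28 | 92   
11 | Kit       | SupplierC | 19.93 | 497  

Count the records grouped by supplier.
SELECT supplier, COUNT(*) as count
FROM products
GROUP BY supplier

Result:
  SupplierA: 1
  SupplierC: 1
  SupplierD: 1
  SupplierE: 3
  SupplierF: 1
  SupplierG: 4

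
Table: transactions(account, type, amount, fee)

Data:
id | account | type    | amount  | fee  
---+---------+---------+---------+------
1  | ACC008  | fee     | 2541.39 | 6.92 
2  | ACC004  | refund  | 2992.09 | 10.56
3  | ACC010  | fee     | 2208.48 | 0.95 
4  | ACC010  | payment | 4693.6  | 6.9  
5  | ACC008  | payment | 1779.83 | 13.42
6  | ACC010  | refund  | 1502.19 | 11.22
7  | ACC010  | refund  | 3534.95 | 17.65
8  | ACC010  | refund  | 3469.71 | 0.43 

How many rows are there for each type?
SELECT type, COUNT(*) as count
FROM transactions
GROUP BY type

Result:
  fee: 2
  payment: 2
  refund: 4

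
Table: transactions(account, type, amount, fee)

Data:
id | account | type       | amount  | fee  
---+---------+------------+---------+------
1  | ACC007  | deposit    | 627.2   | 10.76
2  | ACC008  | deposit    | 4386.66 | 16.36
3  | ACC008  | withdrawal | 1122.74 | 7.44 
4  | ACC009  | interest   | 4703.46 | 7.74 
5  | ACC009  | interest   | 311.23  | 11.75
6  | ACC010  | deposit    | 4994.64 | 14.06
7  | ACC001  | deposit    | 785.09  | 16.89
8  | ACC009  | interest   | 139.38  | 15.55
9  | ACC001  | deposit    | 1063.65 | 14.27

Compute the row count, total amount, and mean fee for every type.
SELECT type,
       COUNT(*) as cnt,
       SUM(amount) as total_amount,
       AVG(fee) as avg_fee
FROM transactions
GROUP BY type

Result:
  deposit: 5 records, 11857.24 total amount, 14.47 avg fee
  interest: 3 records, 5154.07 total amount, 11.68 avg fee
  withdrawal: 1 records, 1122.74 total amount, 7.44 avg fee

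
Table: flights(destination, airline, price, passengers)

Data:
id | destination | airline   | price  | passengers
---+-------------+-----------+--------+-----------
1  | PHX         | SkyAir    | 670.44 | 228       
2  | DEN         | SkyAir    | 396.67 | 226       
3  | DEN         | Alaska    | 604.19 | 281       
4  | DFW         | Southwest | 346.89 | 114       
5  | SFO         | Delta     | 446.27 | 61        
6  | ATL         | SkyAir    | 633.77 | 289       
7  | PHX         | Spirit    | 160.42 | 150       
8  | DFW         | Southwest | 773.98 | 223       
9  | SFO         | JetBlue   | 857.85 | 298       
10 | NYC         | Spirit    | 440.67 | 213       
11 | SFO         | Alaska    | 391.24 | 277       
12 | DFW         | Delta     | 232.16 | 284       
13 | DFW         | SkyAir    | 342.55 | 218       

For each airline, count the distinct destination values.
SELECT airline, COUNT(DISTINCT destination)
FROM flights
GROUP BY airline

Result:
  Alaska: 2 distinct
  Delta: 2 distinct
  JetBlue: 1 distinct
  SkyAir: 4 distinct
  Southwest: 1 distinct
  Spirit: 2 distinct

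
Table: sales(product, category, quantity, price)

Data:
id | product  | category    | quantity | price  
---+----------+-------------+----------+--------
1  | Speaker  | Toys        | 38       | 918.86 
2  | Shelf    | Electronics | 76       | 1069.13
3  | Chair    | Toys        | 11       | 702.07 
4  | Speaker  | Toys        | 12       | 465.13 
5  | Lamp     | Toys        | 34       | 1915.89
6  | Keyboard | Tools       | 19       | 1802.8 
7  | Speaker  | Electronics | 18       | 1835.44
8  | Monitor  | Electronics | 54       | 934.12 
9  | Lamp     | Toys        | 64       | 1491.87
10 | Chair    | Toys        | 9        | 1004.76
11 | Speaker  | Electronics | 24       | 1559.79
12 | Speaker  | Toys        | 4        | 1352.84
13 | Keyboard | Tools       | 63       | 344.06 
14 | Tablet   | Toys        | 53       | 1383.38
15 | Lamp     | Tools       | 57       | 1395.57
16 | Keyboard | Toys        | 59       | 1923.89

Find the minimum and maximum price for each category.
SELECT category, MIN(price), MAX(price)
FROM sales
GROUP BY category

Result:
  Electronics: min=934.12, max=1835.44
  Tools: min=344.06, max=1802.80
  Toys: min=465.13, max=1923.89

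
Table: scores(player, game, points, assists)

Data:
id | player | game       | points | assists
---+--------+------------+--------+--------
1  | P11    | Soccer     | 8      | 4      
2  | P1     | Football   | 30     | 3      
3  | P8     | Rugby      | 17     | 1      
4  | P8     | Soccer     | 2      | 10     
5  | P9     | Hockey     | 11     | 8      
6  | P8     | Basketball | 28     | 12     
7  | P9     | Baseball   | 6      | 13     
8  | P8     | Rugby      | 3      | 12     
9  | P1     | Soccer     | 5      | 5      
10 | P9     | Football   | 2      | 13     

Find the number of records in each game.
SELECT game, COUNT(*) as count
FROM scores
GROUP BY game

Result:
  Baseball: 1
  Basketball: 1
  Football: 2
  Hockey: 1
  Rugby: 2
  Soccer: 3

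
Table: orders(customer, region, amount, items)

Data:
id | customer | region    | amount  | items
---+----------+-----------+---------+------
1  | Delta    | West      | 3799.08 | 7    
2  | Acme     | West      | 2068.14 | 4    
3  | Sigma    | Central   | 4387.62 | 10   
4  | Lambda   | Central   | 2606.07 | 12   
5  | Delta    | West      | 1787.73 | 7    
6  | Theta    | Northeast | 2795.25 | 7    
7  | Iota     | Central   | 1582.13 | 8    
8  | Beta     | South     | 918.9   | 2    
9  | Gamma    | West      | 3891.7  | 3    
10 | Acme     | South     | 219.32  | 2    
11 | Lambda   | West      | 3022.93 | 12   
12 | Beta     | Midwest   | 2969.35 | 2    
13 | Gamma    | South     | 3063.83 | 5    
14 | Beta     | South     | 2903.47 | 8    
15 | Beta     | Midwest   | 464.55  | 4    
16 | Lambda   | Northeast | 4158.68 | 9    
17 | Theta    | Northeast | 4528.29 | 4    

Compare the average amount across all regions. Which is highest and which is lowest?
SELECT region, AVG(amount)
FROM orders
GROUP BY region
ORDER BY AVG(amount)

All groups:
  Midwest: 1716.95
  South: 1776.38
  Central: 2858.61
  West: 2913.92
  Northeast: 3827.41

Highest: Northeast (3827.41)
Lowest: Midwest (1716.95)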